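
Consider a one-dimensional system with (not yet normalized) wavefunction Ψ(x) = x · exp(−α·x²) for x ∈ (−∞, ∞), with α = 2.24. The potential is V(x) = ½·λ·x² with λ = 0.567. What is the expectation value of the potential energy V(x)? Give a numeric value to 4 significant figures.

⟨V⟩ = ∫ V(x)·|Ψ|² dx / ∫|Ψ|² dx.
Expand each integrand as polynomial × e^(−2αx²) and use ∫x^(2j)·e^(−2αx²) dx = (2j−1)!!/(4α)^j · √(π/(2α)), odd powers → 0; here √(π/(2α)) = 0.83741.
State is unnormalized: ∫|Ψ|² dx = 0.093460, and ∫Ψ*·V(x)·Ψ dx = 0.0088714, so ⟨V⟩ = 0.0088714 / 0.093460.
⟨V⟩ = 0.094922.

0.09492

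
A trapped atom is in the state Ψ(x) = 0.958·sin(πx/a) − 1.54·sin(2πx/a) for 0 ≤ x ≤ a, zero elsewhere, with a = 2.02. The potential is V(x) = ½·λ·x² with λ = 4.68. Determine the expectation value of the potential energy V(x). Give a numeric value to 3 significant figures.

⟨V⟩ = ∫ V(x)·|Ψ|² dx / ∫|Ψ|² dx.
On 0 ≤ x ≤ a (j ≠ l): ∫sin²(jπx/a) dx = a/2, ∫sin(jπx/a)·sin(lπx/a) dx = 0; diagonal moments ∫x·sin²(jπx/a) dx = a²/4, ∫x²·sin²(jπx/a) dx = a³·(1/6 − 1/(4j²π²)); cross terms ∫x·sin(jπx/a)·sin(lπx/a) dx = 0 for j + l even and −4jla²/(π²(j² − l²)²) for j + l odd, ∫x²·sin(jπx/a)·sin(lπx/a) dx = (−1)^(j+l)·4jla³/(π²(j² − l²)²); higher powers the same way via product-to-sum and parts.
State is unnormalized: ∫|Ψ|² dx = 3.3223, and ∫Ψ*·V(x)·Ψ dx = 14.961, so ⟨V⟩ = 14.961 / 3.3223.
⟨V⟩ = 4.5033.

4.50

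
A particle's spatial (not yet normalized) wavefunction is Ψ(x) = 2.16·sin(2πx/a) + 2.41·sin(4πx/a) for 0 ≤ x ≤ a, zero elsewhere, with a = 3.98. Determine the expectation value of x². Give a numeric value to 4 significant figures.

⟨x²⟩ = ∫ x²·|Ψ|² dx / ∫|Ψ|² dx (integrals over the domain).
On 0 ≤ x ≤ a (j ≠ l): ∫sin²(jπx/a) dx = a/2, ∫sin(jπx/a)·sin(lπx/a) dx = 0; diagonal moments ∫x·sin²(jπx/a) dx = a²/4, ∫x²·sin²(jπx/a) dx = a³·(1/6 − 1/(4j²π²)); cross terms ∫x·sin(jπx/a)·sin(lπx/a) dx = 0 for j + l even and −4jla²/(π²(j² − l²)²) for j + l odd, ∫x²·sin(jπx/a)·sin(lπx/a) dx = (−1)^(j+l)·4jla³/(π²(j² − l²)²); higher powers the same way via product-to-sum and parts.
State is unnormalized: ∫|Ψ|² dx = 20.843, and ∫Ψ*·x²·Ψ dx = 122.39, so ⟨x²⟩ = 122.39 / 20.843.
⟨x²⟩ = 5.8720.

5.872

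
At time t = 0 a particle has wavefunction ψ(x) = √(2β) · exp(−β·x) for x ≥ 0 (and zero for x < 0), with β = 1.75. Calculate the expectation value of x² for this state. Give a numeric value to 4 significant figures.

0.1633

⟨x²⟩ = ∫ x²·|ψ|² dx (integrals over the domain).
Every integrand reduces to terms xʲ·e^(−2βx) on [0, ∞); use ∫₀^∞ xʲ·e^(−2βx) dx = j!/(2β)^(j+1).
⟨x²⟩ = 0.16327.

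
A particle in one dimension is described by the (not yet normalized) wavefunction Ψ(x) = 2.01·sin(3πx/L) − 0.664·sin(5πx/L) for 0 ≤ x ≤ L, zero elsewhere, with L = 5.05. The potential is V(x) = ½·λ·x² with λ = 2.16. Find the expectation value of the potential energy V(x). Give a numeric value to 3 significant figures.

8.26

⟨V⟩ = ∫ V(x)·|Ψ|² dx / ∫|Ψ|² dx.
On 0 ≤ x ≤ L (j ≠ l): ∫sin²(jπx/L) dx = L/2, ∫sin(jπx/L)·sin(lπx/L) dx = 0; diagonal moments ∫x·sin²(jπx/L) dx = L²/4, ∫x²·sin²(jπx/L) dx = L³·(1/6 − 1/(4j²π²)); cross terms ∫x·sin(jπx/L)·sin(lπx/L) dx = 0 for j + l even and −4jlL²/(π²(j² − l²)²) for j + l odd, ∫x²·sin(jπx/L)·sin(lπx/L) dx = (−1)^(j+l)·4jlL³/(π²(j² − l²)²); higher powers the same way via product-to-sum and parts.
State is unnormalized: ∫|Ψ|² dx = 11.315, and ∫Ψ*·V(x)·Ψ dx = 93.417, so ⟨V⟩ = 93.417 / 11.315.
⟨V⟩ = 8.2564.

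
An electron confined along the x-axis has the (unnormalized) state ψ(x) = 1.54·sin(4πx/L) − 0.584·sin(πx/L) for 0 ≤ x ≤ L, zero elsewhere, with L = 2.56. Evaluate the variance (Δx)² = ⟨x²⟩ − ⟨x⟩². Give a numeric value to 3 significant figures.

0.486

Compute ⟨x⟩ and ⟨x²⟩ separately, then (Δx)² = ⟨x²⟩ − ⟨x⟩².
On 0 ≤ x ≤ L (j ≠ l): ∫sin²(jπx/L) dx = L/2, ∫sin(jπx/L)·sin(lπx/L) dx = 0; diagonal moments ∫x·sin²(jπx/L) dx = L²/4, ∫x²·sin²(jπx/L) dx = L³·(1/6 − 1/(4j²π²)); cross terms ∫x·sin(jπx/L)·sin(lπx/L) dx = 0 for j + l even and −4jlL²/(π²(j² − l²)²) for j + l odd, ∫x²·sin(jπx/L)·sin(lπx/L) dx = (−1)^(j+l)·4jlL³/(π²(j² − l²)²); higher powers the same way via product-to-sum and parts.
Normalization: ∫|ψ|² dx = 3.4722.
⟨x⟩ = 1.3045 and ⟨x²⟩ = 2.1873.
(Δx)² = 2.1873 − (1.3045)² = 0.48565.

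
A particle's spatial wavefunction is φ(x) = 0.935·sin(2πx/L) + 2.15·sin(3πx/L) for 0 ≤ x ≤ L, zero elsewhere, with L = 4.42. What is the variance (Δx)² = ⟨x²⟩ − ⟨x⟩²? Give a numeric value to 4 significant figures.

Compute ⟨x⟩ and ⟨x²⟩ separately, then (Δx)² = ⟨x²⟩ − ⟨x⟩².
On 0 ≤ x ≤ L (j ≠ l): ∫sin²(jπx/L) dx = L/2, ∫sin(jπx/L)·sin(lπx/L) dx = 0; diagonal moments ∫x·sin²(jπx/L) dx = L²/4, ∫x²·sin²(jπx/L) dx = L³·(1/6 − 1/(4j²π²)); cross terms ∫x·sin(jπx/L)·sin(lπx/L) dx = 0 for j + l even and −4jlL²/(π²(j² − l²)²) for j + l odd, ∫x²·sin(jπx/L)·sin(lπx/L) dx = (−1)^(j+l)·4jlL³/(π²(j² − l²)²); higher powers the same way via product-to-sum and parts.
Normalization: ∫|φ|² dx = 12.148.
⟨x⟩ = 1.5811 and ⟨x²⟩ = 3.6004.
(Δx)² = 3.6004 − (1.5811)² = 1.1007.

1.101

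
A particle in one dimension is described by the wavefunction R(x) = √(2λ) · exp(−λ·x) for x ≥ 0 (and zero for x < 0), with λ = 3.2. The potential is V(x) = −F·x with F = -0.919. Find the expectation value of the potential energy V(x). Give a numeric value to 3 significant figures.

⟨V⟩ = ∫ V(x)·|R|² dx.
Every integrand reduces to terms xʲ·e^(−2λx) on [0, ∞); use ∫₀^∞ xʲ·e^(−2λx) dx = j!/(2λ)^(j+1).
⟨V⟩ = 0.14359.

0.144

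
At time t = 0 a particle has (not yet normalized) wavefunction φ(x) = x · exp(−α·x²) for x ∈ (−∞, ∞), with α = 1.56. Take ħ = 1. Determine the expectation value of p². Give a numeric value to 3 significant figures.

4.68

p² φ = −ħ² d²φ/dx²; ⟨p²⟩ = −ħ² ∫ φ*·φ'' dx / ∫|φ|² dx.
Expand each integrand as polynomial × e^(−2αx²) and use ∫x^(2j)·e^(−2αx²) dx = (2j−1)!!/(4α)^j · √(π/(2α)), odd powers → 0; here √(π/(2α)) = 1.0035. Differentiate with the product rule, d/dx e^(−αx²) = −2αx·e^(−αx²).
State is unnormalized: ∫|φ|² dx = 0.16081, and ∫φ*·(−ħ² φ'') dx = 0.75259, so ⟨p²⟩ = 0.75259 / 0.16081.
⟨p²⟩ = 4.6800.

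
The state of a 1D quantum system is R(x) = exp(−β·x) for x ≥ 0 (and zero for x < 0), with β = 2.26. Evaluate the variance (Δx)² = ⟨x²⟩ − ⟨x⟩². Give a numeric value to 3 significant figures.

0.0489

Compute ⟨x⟩ and ⟨x²⟩ separately, then (Δx)² = ⟨x²⟩ − ⟨x⟩².
Every integrand reduces to terms xʲ·e^(−2βx) on [0, ∞); use ∫₀^∞ xʲ·e^(−2βx) dx = j!/(2β)^(j+1).
Normalization: ∫|R|² dx = 0.22124.
⟨x⟩ = 0.22124 and ⟨x²⟩ = 0.097893.
(Δx)² = 0.097893 − (0.22124)² = 0.048947.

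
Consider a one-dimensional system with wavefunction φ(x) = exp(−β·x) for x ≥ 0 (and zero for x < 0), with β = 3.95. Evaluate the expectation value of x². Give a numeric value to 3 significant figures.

⟨x²⟩ = ∫ x²·|φ|² dx / ∫|φ|² dx (integrals over the domain).
Every integrand reduces to terms xʲ·e^(−2βx) on [0, ∞); use ∫₀^∞ xʲ·e^(−2βx) dx = j!/(2β)^(j+1).
State is unnormalized: ∫|φ|² dx = 0.12658, and ∫φ*·x²·φ dx = 0.0040565, so ⟨x²⟩ = 0.0040565 / 0.12658.
⟨x²⟩ = 0.032046.

0.0320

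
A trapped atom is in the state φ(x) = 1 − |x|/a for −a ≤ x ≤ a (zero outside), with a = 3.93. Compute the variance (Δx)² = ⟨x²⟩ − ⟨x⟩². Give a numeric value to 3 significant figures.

Compute ⟨x⟩ and ⟨x²⟩ separately, then (Δx)² = ⟨x²⟩ − ⟨x⟩².
φ is even, so ∫ over [−a, a] = 2∫₀ᵃ with φ = 1 − x/a there: ∫₀ᵃ (1 − x/a)² dx = a/3, ∫₀ᵃ x²(1 − x/a)² dx = a³/30, ∫₀ᵃ x⁴(1 − x/a)² dx = a⁵/105.
Normalization: ∫|φ|² dx = 2.6200.
⟨x⟩ = 0.0000 and ⟨x²⟩ = 1.5445.
(Δx)² = 1.5445 − (0.0000)² = 1.5445.

1.54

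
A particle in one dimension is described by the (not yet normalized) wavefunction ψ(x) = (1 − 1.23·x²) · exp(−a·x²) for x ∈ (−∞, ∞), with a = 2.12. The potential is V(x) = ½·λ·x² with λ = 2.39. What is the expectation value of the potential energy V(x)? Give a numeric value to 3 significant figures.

⟨V⟩ = ∫ V(x)·|ψ|² dx / ∫|ψ|² dx.
Expand each integrand as polynomial × e^(−2ax²) and use ∫x^(2j)·e^(−2ax²) dx = (2j−1)!!/(4a)^j · √(π/(2a)), odd powers → 0; here √(π/(2a)) = 0.86078.
State is unnormalized: ∫|ψ|² dx = 0.66540, and ∫ψ*·V(x)·ψ dx = 0.054015, so ⟨V⟩ = 0.054015 / 0.66540.
⟨V⟩ = 0.081177.

0.0812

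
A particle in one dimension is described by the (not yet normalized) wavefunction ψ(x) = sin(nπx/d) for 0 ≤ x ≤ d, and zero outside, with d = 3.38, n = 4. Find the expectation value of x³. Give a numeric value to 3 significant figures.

9.47

⟨x³⟩ = ∫ x³·|ψ|² dx / ∫|ψ|² dx (integrals over the domain).
With sin²θ = (1 − cos2θ)/2 on 0 ≤ x ≤ d: ∫sin²(nπx/d) dx = d/2, ∫x·sin²(nπx/d) dx = d²/4, ∫x²·sin²(nπx/d) dx = d³·(1/6 − 1/(4n²π²)); higher powers xᵏ the same way, integrating xᵏ·cos(2nπx/d) by parts.
State is unnormalized: ∫|ψ|² dx = 1.6900, and ∫ψ*·x³·ψ dx = 16.005, so ⟨x³⟩ = 16.005 / 1.6900.
⟨x³⟩ = 9.4702.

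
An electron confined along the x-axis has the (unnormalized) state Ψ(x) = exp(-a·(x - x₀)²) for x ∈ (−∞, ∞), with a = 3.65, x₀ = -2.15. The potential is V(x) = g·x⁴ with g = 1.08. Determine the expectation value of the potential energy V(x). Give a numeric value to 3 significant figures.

25.1

⟨V⟩ = ∫ V(x)·|Ψ|² dx / ∫|Ψ|² dx.
Gaussian moments (u = x − x₀): ∫u^(2j)·e^(−2au²) du = (2j−1)!!/(4a)^j · √(π/(2a)), odd powers integrate to 0; here √(π/(2a)) = 0.65601.
State is unnormalized: ∫|Ψ|² dx = 0.65601, and ∫Ψ*·V(x)·Ψ dx = 16.495, so ⟨V⟩ = 16.495 / 0.65601.
⟨V⟩ = 25.144.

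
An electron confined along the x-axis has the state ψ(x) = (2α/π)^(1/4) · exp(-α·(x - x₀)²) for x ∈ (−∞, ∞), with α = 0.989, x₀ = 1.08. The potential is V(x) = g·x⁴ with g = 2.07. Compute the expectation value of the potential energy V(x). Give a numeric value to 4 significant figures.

6.875

⟨V⟩ = ∫ V(x)·|ψ|² dx.
Gaussian moments (u = x − x₀): ∫u^(2j)·e^(−2αu²) du = (2j−1)!!/(4α)^j · √(π/(2α)), odd powers integrate to 0; here √(π/(2α)) = 1.2603.
⟨V⟩ = 6.8750.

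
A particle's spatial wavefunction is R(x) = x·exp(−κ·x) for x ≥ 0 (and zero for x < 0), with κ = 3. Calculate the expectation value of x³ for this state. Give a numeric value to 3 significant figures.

⟨x³⟩ = ∫ x³·|R|² dx / ∫|R|² dx (integrals over the domain).
Every integrand reduces to terms xʲ·e^(−2κx) on [0, ∞); use ∫₀^∞ xʲ·e^(−2κx) dx = j!/(2κ)^(j+1).
State is unnormalized: ∫|R|² dx = 0.0092593, and ∫R*·x³·R dx = 0.0025720, so ⟨x³⟩ = 0.0025720 / 0.0092593.
⟨x³⟩ = 0.27778.

0.278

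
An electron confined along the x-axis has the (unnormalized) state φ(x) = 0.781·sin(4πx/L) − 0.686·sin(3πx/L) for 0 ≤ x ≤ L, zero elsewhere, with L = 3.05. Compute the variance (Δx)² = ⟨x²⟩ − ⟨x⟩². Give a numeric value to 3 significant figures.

Compute ⟨x⟩ and ⟨x²⟩ separately, then (Δx)² = ⟨x²⟩ − ⟨x⟩².
On 0 ≤ x ≤ L (j ≠ l): ∫sin²(jπx/L) dx = L/2, ∫sin(jπx/L)·sin(lπx/L) dx = 0; diagonal moments ∫x·sin²(jπx/L) dx = L²/4, ∫x²·sin²(jπx/L) dx = L³·(1/6 − 1/(4j²π²)); cross terms ∫x·sin(jπx/L)·sin(lπx/L) dx = 0 for j + l even and −4jlL²/(π²(j² − l²)²) for j + l odd, ∫x²·sin(jπx/L)·sin(lπx/L) dx = (−1)^(j+l)·4jlL³/(π²(j² − l²)²); higher powers the same way via product-to-sum and parts.
Normalization: ∫|φ|² dx = 1.6478.
⟨x⟩ = 2.1254 and ⟨x²⟩ = 4.8926.
(Δx)² = 4.8926 − (2.1254)² = 0.37531.

0.375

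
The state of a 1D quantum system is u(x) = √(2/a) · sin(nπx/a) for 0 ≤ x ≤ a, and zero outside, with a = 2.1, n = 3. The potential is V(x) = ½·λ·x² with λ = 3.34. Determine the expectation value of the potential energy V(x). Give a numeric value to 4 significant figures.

⟨V⟩ = ∫ V(x)·|u|² dx.
With sin²θ = (1 − cos2θ)/2 on 0 ≤ x ≤ a: ∫sin²(nπx/a) dx = a/2, ∫x·sin²(nπx/a) dx = a²/4, ∫x²·sin²(nπx/a) dx = a³·(1/6 − 1/(4n²π²)); higher powers xᵏ the same way, integrating xᵏ·cos(2nπx/a) by parts.
⟨V⟩ = 2.4134.

2.413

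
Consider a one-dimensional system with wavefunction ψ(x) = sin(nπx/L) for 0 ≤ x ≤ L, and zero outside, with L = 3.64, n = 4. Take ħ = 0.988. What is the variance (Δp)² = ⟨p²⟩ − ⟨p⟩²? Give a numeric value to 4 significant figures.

Compute ⟨p⟩ and ⟨p²⟩ separately; (Δp)² = ⟨p²⟩ − ⟨p⟩².
d/dx sin(nπx/L) = (nπ/L)·cos(nπx/L) and d²/dx² sin(nπx/L) = −(nπ/L)²·sin(nπx/L); on 0 ≤ x ≤ L, ∫sin²(nπx/L) dx = L/2 and ∫sin(nπx/L)·cos(nπx/L) dx = 0.
Normalization: ∫|ψ|² dx = 1.8200.
⟨p⟩ = 0.0000 and ⟨p²⟩ = 11.634.
(Δp)² = 11.634 − (0.0000)² = 11.634.

11.63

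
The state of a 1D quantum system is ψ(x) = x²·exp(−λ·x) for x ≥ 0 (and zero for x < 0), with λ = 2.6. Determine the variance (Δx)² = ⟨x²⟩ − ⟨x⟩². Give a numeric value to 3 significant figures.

Compute ⟨x⟩ and ⟨x²⟩ separately, then (Δx)² = ⟨x²⟩ − ⟨x⟩².
Every integrand reduces to terms xʲ·e^(−2λx) on [0, ∞); use ∫₀^∞ xʲ·e^(−2λx) dx = j!/(2λ)^(j+1).
Normalization: ∫|ψ|² dx = 0.0063124.
⟨x⟩ = 0.96154 and ⟨x²⟩ = 1.1095.
(Δx)² = 1.1095 − (0.96154)² = 0.18491.

0.185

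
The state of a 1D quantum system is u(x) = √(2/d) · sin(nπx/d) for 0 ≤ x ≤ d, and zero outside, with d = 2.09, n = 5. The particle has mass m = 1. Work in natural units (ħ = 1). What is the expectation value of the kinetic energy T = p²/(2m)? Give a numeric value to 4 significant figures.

28.24

T = −(ħ²/2m) d²/dx², so ⟨T⟩ = −(ħ²/2m) ∫ u*·u'' dx; with m = 1.
d/dx sin(nπx/d) = (nπ/d)·cos(nπx/d) and d²/dx² sin(nπx/d) = −(nπ/d)²·sin(nπx/d); on 0 ≤ x ≤ d, ∫sin²(nπx/d) dx = d/2 and ∫sin(nπx/d)·cos(nπx/d) dx = 0.
⟨T⟩ = 28.243.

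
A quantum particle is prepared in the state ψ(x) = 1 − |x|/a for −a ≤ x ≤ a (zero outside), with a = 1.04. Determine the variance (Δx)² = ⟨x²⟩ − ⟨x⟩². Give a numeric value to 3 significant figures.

Compute ⟨x⟩ and ⟨x²⟩ separately, then (Δx)² = ⟨x²⟩ − ⟨x⟩².
ψ is even, so ∫ over [−a, a] = 2∫₀ᵃ with ψ = 1 − x/a there: ∫₀ᵃ (1 − x/a)² dx = a/3, ∫₀ᵃ x²(1 − x/a)² dx = a³/30, ∫₀ᵃ x⁴(1 − x/a)² dx = a⁵/105.
Normalization: ∫|ψ|² dx = 0.69333.
⟨x⟩ = 0.0000 and ⟨x²⟩ = 0.10816.
(Δx)² = 0.10816 − (0.0000)² = 0.10816.

0.108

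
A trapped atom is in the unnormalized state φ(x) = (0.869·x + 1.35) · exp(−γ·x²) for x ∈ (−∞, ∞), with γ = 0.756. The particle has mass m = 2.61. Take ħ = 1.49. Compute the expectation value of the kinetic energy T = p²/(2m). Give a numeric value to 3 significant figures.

T = −(ħ²/2m) d²/dx², so ⟨T⟩ = −(ħ²/2m) ∫ φ*·φ'' dx / ∫|φ|² dx; with m = 2.61.
Expand each integrand as polynomial × e^(−2γx²) and use ∫x^(2j)·e^(−2γx²) dx = (2j−1)!!/(4γ)^j · √(π/(2γ)), odd powers → 0; here √(π/(2γ)) = 1.4414. Differentiate with the product rule, d/dx e^(−γx²) = −2γx·e^(−γx²).
State is unnormalized: ∫|φ|² dx = 2.9870, and ∫φ*·(−ħ²/2m · φ'') dx = 1.1919, so ⟨T⟩ = 1.1919 / 2.9870.
⟨T⟩ = 0.39903.

0.399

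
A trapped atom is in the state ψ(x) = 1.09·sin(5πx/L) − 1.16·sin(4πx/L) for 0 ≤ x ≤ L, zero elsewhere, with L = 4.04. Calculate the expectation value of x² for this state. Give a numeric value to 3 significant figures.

⟨x²⟩ = ∫ x²·|ψ|² dx / ∫|ψ|² dx (integrals over the domain).
On 0 ≤ x ≤ L (j ≠ l): ∫sin²(jπx/L) dx = L/2, ∫sin(jπx/L)·sin(lπx/L) dx = 0; diagonal moments ∫x·sin²(jπx/L) dx = L²/4, ∫x²·sin²(jπx/L) dx = L³·(1/6 − 1/(4j²π²)); cross terms ∫x·sin(jπx/L)·sin(lπx/L) dx = 0 for j + l even and −4jlL²/(π²(j² − l²)²) for j + l odd, ∫x²·sin(jπx/L)·sin(lπx/L) dx = (−1)^(j+l)·4jlL³/(π²(j² − l²)²); higher powers the same way via product-to-sum and parts.
State is unnormalized: ∫|ψ|² dx = 5.1181, and ∫ψ*·x²·ψ dx = 44.312, so ⟨x²⟩ = 44.312 / 5.1181.
⟨x²⟩ = 8.6579.

8.66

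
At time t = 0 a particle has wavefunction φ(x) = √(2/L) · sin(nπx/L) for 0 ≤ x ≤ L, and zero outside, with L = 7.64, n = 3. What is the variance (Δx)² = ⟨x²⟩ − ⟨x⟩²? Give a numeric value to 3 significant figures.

4.54

Compute ⟨x⟩ and ⟨x²⟩ separately, then (Δx)² = ⟨x²⟩ − ⟨x⟩².
With sin²θ = (1 − cos2θ)/2 on 0 ≤ x ≤ L: ∫sin²(nπx/L) dx = L/2, ∫x·sin²(nπx/L) dx = L²/4, ∫x²·sin²(nπx/L) dx = L³·(1/6 − 1/(4n²π²)); higher powers xᵏ the same way, integrating xᵏ·cos(2nπx/L) by parts.
⟨x⟩ = 3.8200 and ⟨x²⟩ = 19.128.
(Δx)² = 19.128 − (3.8200)² = 4.5356.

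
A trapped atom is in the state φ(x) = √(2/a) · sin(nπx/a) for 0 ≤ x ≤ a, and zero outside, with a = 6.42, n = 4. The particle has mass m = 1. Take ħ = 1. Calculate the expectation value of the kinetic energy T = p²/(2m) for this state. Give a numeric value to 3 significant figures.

T = −(ħ²/2m) d²/dx², so ⟨T⟩ = −(ħ²/2m) ∫ φ*·φ'' dx; with m = 1.
d/dx sin(nπx/a) = (nπ/a)·cos(nπx/a) and d²/dx² sin(nπx/a) = −(nπ/a)²·sin(nπx/a); on 0 ≤ x ≤ a, ∫sin²(nπx/a) dx = a/2 and ∫sin(nπx/a)·cos(nπx/a) dx = 0.
⟨T⟩ = 1.9157.

1.92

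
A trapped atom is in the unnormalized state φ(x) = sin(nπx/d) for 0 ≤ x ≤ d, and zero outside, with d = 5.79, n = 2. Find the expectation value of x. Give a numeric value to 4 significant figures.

⟨x⟩ = ∫ x·|φ|² dx / ∫|φ|² dx (integrals over the domain).
With sin²θ = (1 − cos2θ)/2 on 0 ≤ x ≤ d: ∫sin²(nπx/d) dx = d/2, ∫x·sin²(nπx/d) dx = d²/4, ∫x²·sin²(nπx/d) dx = d³·(1/6 − 1/(4n²π²)); higher powers xᵏ the same way, integrating xᵏ·cos(2nπx/d) by parts.
State is unnormalized: ∫|φ|² dx = 2.8950, and ∫φ*·x·φ dx = 8.3810, so ⟨x⟩ = 8.3810 / 2.8950.
⟨x⟩ = 2.8950.

2.895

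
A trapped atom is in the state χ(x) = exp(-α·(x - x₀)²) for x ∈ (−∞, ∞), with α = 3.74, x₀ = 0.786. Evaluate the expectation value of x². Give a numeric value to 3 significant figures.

0.685

⟨x²⟩ = ∫ x²·|χ|² dx / ∫|χ|² dx (integrals over the domain).
Gaussian moments (u = x − x₀): ∫u^(2j)·e^(−2αu²) du = (2j−1)!!/(4α)^j · √(π/(2α)), odd powers integrate to 0; here √(π/(2α)) = 0.64807.
State is unnormalized: ∫|χ|² dx = 0.64807, and ∫χ*·x²·χ dx = 0.44370, so ⟨x²⟩ = 0.44370 / 0.64807.
⟨x²⟩ = 0.68464.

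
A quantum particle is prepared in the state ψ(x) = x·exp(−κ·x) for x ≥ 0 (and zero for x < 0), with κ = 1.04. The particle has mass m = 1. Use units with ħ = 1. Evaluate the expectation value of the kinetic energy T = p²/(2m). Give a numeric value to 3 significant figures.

0.541

T = −(ħ²/2m) d²/dx², so ⟨T⟩ = −(ħ²/2m) ∫ ψ*·ψ'' dx / ∫|ψ|² dx; with m = 1.
Differentiate x·exp(−κ·x) with the product rule; every integrand then reduces to terms xʲ·e^(−2κx) on [0, ∞), with ∫₀^∞ xʲ·e^(−2κx) dx = j!/(2κ)^(j+1).
State is unnormalized: ∫|ψ|² dx = 0.22225, and ∫ψ*·(−ħ²/2m · ψ'') dx = 0.12019, so ⟨T⟩ = 0.12019 / 0.22225.
⟨T⟩ = 0.54080.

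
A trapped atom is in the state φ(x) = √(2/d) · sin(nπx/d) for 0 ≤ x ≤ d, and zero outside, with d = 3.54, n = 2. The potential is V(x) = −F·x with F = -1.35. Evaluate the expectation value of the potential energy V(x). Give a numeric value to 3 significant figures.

⟨V⟩ = ∫ V(x)·|φ|² dx.
With sin²θ = (1 − cos2θ)/2 on 0 ≤ x ≤ d: ∫sin²(nπx/d) dx = d/2, ∫x·sin²(nπx/d) dx = d²/4, ∫x²·sin²(nπx/d) dx = d³·(1/6 − 1/(4n²π²)); higher powers xᵏ the same way, integrating xᵏ·cos(2nπx/d) by parts.
⟨V⟩ = 2.3895.

2.39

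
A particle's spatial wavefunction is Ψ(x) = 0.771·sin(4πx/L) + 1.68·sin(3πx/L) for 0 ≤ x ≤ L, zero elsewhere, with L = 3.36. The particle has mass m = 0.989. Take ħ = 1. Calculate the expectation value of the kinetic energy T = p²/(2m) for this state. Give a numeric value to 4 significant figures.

T = −(ħ²/2m) d²/dx², so ⟨T⟩ = −(ħ²/2m) ∫ Ψ*·Ψ'' dx / ∫|Ψ|² dx; with m = 0.989.
d²/dx² sin(jπx/L) = −(jπ/L)²·sin(jπx/L); on 0 ≤ x ≤ L, ∫sin²(jπx/L) dx = L/2 and ∫sin(jπx/L)·sin(lπx/L) dx = 0 for j ≠ l, so only diagonal terms survive in ∫|Ψ|² and ∫Ψ·Ψ″; ∫Ψ·Ψ′ dx = [Ψ²/2] between the walls = 0.
State is unnormalized: ∫|Ψ|² dx = 5.7403, and ∫Ψ*·(−ħ²/2m · Ψ'') dx = 25.923, so ⟨T⟩ = 25.923 / 5.7403.
⟨T⟩ = 4.5160.

4.516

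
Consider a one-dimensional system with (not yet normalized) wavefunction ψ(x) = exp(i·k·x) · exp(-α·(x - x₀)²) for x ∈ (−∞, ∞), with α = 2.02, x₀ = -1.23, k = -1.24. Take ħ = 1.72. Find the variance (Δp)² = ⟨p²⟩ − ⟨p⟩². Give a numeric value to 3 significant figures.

5.98

Compute ⟨p⟩ and ⟨p²⟩ separately; (Δp)² = ⟨p²⟩ − ⟨p⟩².
Gaussian moments (u = x − x₀): ∫u^(2j)·e^(−2αu²) du = (2j−1)!!/(4α)^j · √(π/(2α)), odd powers integrate to 0; here √(π/(2α)) = 0.88183. Derivatives: ψ′ = (ik − 2αu)·ψ, ψ″ = ((ik − 2αu)² − 2α)·ψ; the odd-in-u pieces drop out.
Normalization: ∫|ψ|² dx = 0.88183.
⟨p⟩ = -2.1328 and ⟨p²⟩ = 10.525.
(Δp)² = 10.525 − (-2.1328)² = 5.9760.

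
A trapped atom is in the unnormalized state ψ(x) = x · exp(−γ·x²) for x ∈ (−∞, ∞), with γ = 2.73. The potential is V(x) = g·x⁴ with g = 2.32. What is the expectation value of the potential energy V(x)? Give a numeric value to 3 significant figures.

0.292

⟨V⟩ = ∫ V(x)·|ψ|² dx / ∫|ψ|² dx.
Expand each integrand as polynomial × e^(−2γx²) and use ∫x^(2j)·e^(−2γx²) dx = (2j−1)!!/(4γ)^j · √(π/(2γ)), odd powers → 0; here √(π/(2γ)) = 0.75854.
State is unnormalized: ∫|ψ|² dx = 0.069463, and ∫ψ*·V(x)·ψ dx = 0.020272, so ⟨V⟩ = 0.020272 / 0.069463.
⟨V⟩ = 0.29183.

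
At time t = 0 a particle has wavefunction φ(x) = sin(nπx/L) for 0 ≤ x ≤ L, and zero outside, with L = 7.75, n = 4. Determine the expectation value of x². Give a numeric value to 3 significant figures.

⟨x²⟩ = ∫ x²·|φ|² dx / ∫|φ|² dx (integrals over the domain).
With sin²θ = (1 − cos2θ)/2 on 0 ≤ x ≤ L: ∫sin²(nπx/L) dx = L/2, ∫x·sin²(nπx/L) dx = L²/4, ∫x²·sin²(nπx/L) dx = L³·(1/6 − 1/(4n²π²)); higher powers xᵏ the same way, integrating xᵏ·cos(2nπx/L) by parts.
State is unnormalized: ∫|φ|² dx = 3.8750, and ∫φ*·x²·φ dx = 76.844, so ⟨x²⟩ = 76.844 / 3.8750.
⟨x²⟩ = 19.831.

19.8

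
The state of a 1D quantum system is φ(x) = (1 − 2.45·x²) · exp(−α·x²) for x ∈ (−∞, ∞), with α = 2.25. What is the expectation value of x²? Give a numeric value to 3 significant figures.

⟨x²⟩ = ∫ x²·|φ|² dx / ∫|φ|² dx (integrals over the domain).
Expand each integrand as polynomial × e^(−2αx²) and use ∫x^(2j)·e^(−2αx²) dx = (2j−1)!!/(4α)^j · √(π/(2α)), odd powers → 0; here √(π/(2α)) = 0.83554.
State is unnormalized: ∫|φ|² dx = 0.56639, and ∫φ*·x²·φ dx = 0.044399, so ⟨x²⟩ = 0.044399 / 0.56639.
⟨x²⟩ = 0.078389.

0.0784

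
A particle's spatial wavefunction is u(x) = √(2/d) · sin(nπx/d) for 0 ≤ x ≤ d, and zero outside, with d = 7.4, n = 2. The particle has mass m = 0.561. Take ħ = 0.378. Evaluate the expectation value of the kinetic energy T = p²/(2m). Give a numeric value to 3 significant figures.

0.0918

T = −(ħ²/2m) d²/dx², so ⟨T⟩ = −(ħ²/2m) ∫ u*·u'' dx; with m = 0.561.
d/dx sin(nπx/d) = (nπ/d)·cos(nπx/d) and d²/dx² sin(nπx/d) = −(nπ/d)²·sin(nπx/d); on 0 ≤ x ≤ d, ∫sin²(nπx/d) dx = d/2 and ∫sin(nπx/d)·cos(nπx/d) dx = 0.
⟨T⟩ = 0.091809.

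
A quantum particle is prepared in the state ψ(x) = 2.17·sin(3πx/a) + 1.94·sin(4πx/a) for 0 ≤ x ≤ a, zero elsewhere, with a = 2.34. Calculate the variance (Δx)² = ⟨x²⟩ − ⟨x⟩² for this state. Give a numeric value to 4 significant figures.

0.2184

Compute ⟨x⟩ and ⟨x²⟩ separately, then (Δx)² = ⟨x²⟩ − ⟨x⟩².
On 0 ≤ x ≤ a (j ≠ l): ∫sin²(jπx/a) dx = a/2, ∫sin(jπx/a)·sin(lπx/a) dx = 0; diagonal moments ∫x·sin²(jπx/a) dx = a²/4, ∫x²·sin²(jπx/a) dx = a³·(1/6 − 1/(4j²π²)); cross terms ∫x·sin(jπx/a)·sin(lπx/a) dx = 0 for j + l even and −4jla²/(π²(j² − l²)²) for j + l odd, ∫x²·sin(jπx/a)·sin(lπx/a) dx = (−1)^(j+l)·4jla³/(π²(j² − l²)²); higher powers the same way via product-to-sum and parts.
Normalization: ∫|ψ|² dx = 9.9128.
⟨x⟩ = 0.70839 and ⟨x²⟩ = 0.72021.
(Δx)² = 0.72021 − (0.70839)² = 0.21839.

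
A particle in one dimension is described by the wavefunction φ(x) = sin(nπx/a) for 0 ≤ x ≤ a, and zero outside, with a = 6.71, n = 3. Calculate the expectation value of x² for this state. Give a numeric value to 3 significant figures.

⟨x²⟩ = ∫ x²·|φ|² dx / ∫|φ|² dx (integrals over the domain).
With sin²θ = (1 − cos2θ)/2 on 0 ≤ x ≤ a: ∫sin²(nπx/a) dx = a/2, ∫x·sin²(nπx/a) dx = a²/4, ∫x²·sin²(nπx/a) dx = a³·(1/6 − 1/(4n²π²)); higher powers xᵏ the same way, integrating xᵏ·cos(2nπx/a) by parts.
State is unnormalized: ∫|φ|² dx = 3.3550, and ∫φ*·x²·φ dx = 49.502, so ⟨x²⟩ = 49.502 / 3.3550.
⟨x²⟩ = 14.755.

14.8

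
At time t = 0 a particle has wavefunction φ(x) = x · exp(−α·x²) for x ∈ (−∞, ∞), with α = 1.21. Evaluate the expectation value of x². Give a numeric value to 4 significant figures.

0.6198

⟨x²⟩ = ∫ x²·|φ|² dx / ∫|φ|² dx (integrals over the domain).
Expand each integrand as polynomial × e^(−2αx²) and use ∫x^(2j)·e^(−2αx²) dx = (2j−1)!!/(4α)^j · √(π/(2α)), odd powers → 0; here √(π/(2α)) = 1.1394.
State is unnormalized: ∫|φ|² dx = 0.23541, and ∫φ*·x²·φ dx = 0.14591, so ⟨x²⟩ = 0.14591 / 0.23541.
⟨x²⟩ = 0.61983.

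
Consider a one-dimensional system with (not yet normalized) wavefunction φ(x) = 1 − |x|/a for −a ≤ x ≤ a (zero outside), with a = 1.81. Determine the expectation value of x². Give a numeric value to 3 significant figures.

⟨x²⟩ = ∫ x²·|φ|² dx / ∫|φ|² dx (integrals over the domain).
φ is even, so ∫ over [−a, a] = 2∫₀ᵃ with φ = 1 − x/a there: ∫₀ᵃ (1 − x/a)² dx = a/3, ∫₀ᵃ x²(1 − x/a)² dx = a³/30, ∫₀ᵃ x⁴(1 − x/a)² dx = a⁵/105.
State is unnormalized: ∫|φ|² dx = 1.2067, and ∫φ*·x²·φ dx = 0.39532, so ⟨x²⟩ = 0.39532 / 1.2067.
⟨x²⟩ = 0.32761.

0.328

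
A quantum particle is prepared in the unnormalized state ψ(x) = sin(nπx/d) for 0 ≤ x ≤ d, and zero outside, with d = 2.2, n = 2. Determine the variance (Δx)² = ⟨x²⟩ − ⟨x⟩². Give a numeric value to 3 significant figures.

0.342

Compute ⟨x⟩ and ⟨x²⟩ separately, then (Δx)² = ⟨x²⟩ − ⟨x⟩².
With sin²θ = (1 − cos2θ)/2 on 0 ≤ x ≤ d: ∫sin²(nπx/d) dx = d/2, ∫x·sin²(nπx/d) dx = d²/4, ∫x²·sin²(nπx/d) dx = d³·(1/6 − 1/(4n²π²)); higher powers xᵏ the same way, integrating xᵏ·cos(2nπx/d) by parts.
Normalization: ∫|ψ|² dx = 1.1000.
⟨x⟩ = 1.1000 and ⟨x²⟩ = 1.5520.
(Δx)² = 1.5520 − (1.1000)² = 0.34203.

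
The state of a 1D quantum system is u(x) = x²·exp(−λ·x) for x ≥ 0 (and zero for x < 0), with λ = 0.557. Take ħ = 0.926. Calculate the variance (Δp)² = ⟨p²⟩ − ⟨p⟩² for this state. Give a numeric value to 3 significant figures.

0.0887

Compute ⟨p⟩ and ⟨p²⟩ separately; (Δp)² = ⟨p²⟩ − ⟨p⟩².
Differentiate x²·exp(−λ·x) with the product rule; every integrand then reduces to terms xʲ·e^(−2λx) on [0, ∞), with ∫₀^∞ xʲ·e^(−2λx) dx = j!/(2λ)^(j+1).
Normalization: ∫|u|² dx = 13.989.
⟨p⟩ = 0.0000 and ⟨p²⟩ = 0.088677.
(Δp)² = 0.088677 − (0.0000)² = 0.088677.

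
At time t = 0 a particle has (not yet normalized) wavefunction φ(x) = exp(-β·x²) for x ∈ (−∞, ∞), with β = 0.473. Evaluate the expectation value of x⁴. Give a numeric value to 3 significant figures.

⟨x⁴⟩ = ∫ x⁴·|φ|² dx / ∫|φ|² dx (integrals over the domain).
Gaussian moments: ∫x^(2j)·e^(−2βx²) dx = (2j−1)!!/(4β)^j · √(π/(2β)), odd powers integrate to 0; here √(π/(2β)) = 1.8223.
State is unnormalized: ∫|φ|² dx = 1.8223, and ∫φ*·x⁴·φ dx = 1.5272, so ⟨x⁴⟩ = 1.5272 / 1.8223.
⟨x⁴⟩ = 0.83807.

0.838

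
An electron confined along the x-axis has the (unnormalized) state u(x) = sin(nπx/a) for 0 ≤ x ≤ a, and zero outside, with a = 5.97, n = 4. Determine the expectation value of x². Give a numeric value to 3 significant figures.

⟨x²⟩ = ∫ x²·|u|² dx / ∫|u|² dx (integrals over the domain).
With sin²θ = (1 − cos2θ)/2 on 0 ≤ x ≤ a: ∫sin²(nπx/a) dx = a/2, ∫x·sin²(nπx/a) dx = a²/4, ∫x²·sin²(nπx/a) dx = a³·(1/6 − 1/(4n²π²)); higher powers xᵏ the same way, integrating xᵏ·cos(2nπx/a) by parts.
State is unnormalized: ∫|u|² dx = 2.9850, and ∫u*·x²·u dx = 35.126, so ⟨x²⟩ = 35.126 / 2.9850.
⟨x²⟩ = 11.767.

11.8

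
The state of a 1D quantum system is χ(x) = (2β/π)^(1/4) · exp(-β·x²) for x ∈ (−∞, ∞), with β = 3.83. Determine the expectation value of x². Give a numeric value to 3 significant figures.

0.0653

⟨x²⟩ = ∫ x²·|χ|² dx (integrals over the domain).
Gaussian moments: ∫x^(2j)·e^(−2βx²) dx = (2j−1)!!/(4β)^j · √(π/(2β)), odd powers integrate to 0; here √(π/(2β)) = 0.64041.
⟨x²⟩ = 0.065274.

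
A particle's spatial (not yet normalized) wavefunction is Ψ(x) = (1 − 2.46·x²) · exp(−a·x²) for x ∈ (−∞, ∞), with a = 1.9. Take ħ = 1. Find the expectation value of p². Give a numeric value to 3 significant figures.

6.78

p² Ψ = −ħ² d²Ψ/dx²; ⟨p²⟩ = −ħ² ∫ Ψ*·Ψ'' dx / ∫|Ψ|² dx.
Expand each integrand as polynomial × e^(−2ax²) and use ∫x^(2j)·e^(−2ax²) dx = (2j−1)!!/(4a)^j · √(π/(2a)), odd powers → 0; here √(π/(2a)) = 0.90925. Differentiate with the product rule, d/dx e^(−ax²) = −2ax·e^(−ax²).
State is unnormalized: ∫|Ψ|² dx = 0.60642, and ∫Ψ*·(−ħ² Ψ'') dx = 4.1130, so ⟨p²⟩ = 4.1130 / 0.60642.
⟨p²⟩ = 6.7823.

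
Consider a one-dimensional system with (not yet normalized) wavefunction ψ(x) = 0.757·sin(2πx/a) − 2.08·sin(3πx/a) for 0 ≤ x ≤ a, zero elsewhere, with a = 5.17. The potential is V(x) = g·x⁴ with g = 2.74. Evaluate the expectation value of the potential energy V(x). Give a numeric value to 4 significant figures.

546.8

⟨V⟩ = ∫ V(x)·|ψ|² dx / ∫|ψ|² dx.
On 0 ≤ x ≤ a (j ≠ l): ∫sin²(jπx/a) dx = a/2, ∫sin(jπx/a)·sin(lπx/a) dx = 0; diagonal moments ∫x·sin²(jπx/a) dx = a²/4, ∫x²·sin²(jπx/a) dx = a³·(1/6 − 1/(4j²π²)); cross terms ∫x·sin(jπx/a)·sin(lπx/a) dx = 0 for j + l even and −4jla²/(π²(j² − l²)²) for j + l odd, ∫x²·sin(jπx/a)·sin(lπx/a) dx = (−1)^(j+l)·4jla³/(π²(j² − l²)²); higher powers the same way via product-to-sum and parts.
State is unnormalized: ∫|ψ|² dx = 12.665, and ∫ψ*·V(x)·ψ dx = 6925.6, so ⟨V⟩ = 6925.6 / 12.665.
⟨V⟩ = 546.83.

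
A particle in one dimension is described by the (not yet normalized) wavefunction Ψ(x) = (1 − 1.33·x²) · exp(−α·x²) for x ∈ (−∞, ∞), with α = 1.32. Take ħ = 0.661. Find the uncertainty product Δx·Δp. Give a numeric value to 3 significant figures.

Δx = √(⟨x²⟩−⟨x⟩²), Δp = √(⟨p²⟩−⟨p⟩²).
Expand each integrand as polynomial × e^(−2αx²) and use ∫x^(2j)·e^(−2αx²) dx = (2j−1)!!/(4α)^j · √(π/(2α)), odd powers → 0; here √(π/(2α)) = 1.0909. Differentiate with the product rule, d/dx e^(−αx²) = −2αx·e^(−αx²).
Normalization: ∫|Ψ|² dx = 0.74895.
⟨x⟩ = 0.0000, ⟨x²⟩ = 0.12149 ⇒ Δx = 0.34855.
⟨p⟩ = 0.0000, ⟨p²⟩ = 1.6363 ⇒ Δp = 1.2792.
Δx·Δp = 0.44586.

0.446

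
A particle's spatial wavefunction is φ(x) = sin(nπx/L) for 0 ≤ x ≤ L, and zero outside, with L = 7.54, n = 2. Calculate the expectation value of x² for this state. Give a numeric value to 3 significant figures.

⟨x²⟩ = ∫ x²·|φ|² dx / ∫|φ|² dx (integrals over the domain).
With sin²θ = (1 − cos2θ)/2 on 0 ≤ x ≤ L: ∫sin²(nπx/L) dx = L/2, ∫x·sin²(nπx/L) dx = L²/4, ∫x²·sin²(nπx/L) dx = L³·(1/6 − 1/(4n²π²)); higher powers xᵏ the same way, integrating xᵏ·cos(2nπx/L) by parts.
State is unnormalized: ∫|φ|² dx = 3.7700, and ∫φ*·x²·φ dx = 68.729, so ⟨x²⟩ = 68.729 / 3.7700.
⟨x²⟩ = 18.230.

18.2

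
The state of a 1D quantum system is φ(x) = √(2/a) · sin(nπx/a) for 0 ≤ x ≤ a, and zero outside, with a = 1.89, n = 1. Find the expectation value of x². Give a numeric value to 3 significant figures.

1.01

⟨x²⟩ = ∫ x²·|φ|² dx (integrals over the domain).
With sin²θ = (1 − cos2θ)/2 on 0 ≤ x ≤ a: ∫sin²(nπx/a) dx = a/2, ∫x·sin²(nπx/a) dx = a²/4, ∫x²·sin²(nπx/a) dx = a³·(1/6 − 1/(4n²π²)); higher powers xᵏ the same way, integrating xᵏ·cos(2nπx/a) by parts.
⟨x²⟩ = 1.0097.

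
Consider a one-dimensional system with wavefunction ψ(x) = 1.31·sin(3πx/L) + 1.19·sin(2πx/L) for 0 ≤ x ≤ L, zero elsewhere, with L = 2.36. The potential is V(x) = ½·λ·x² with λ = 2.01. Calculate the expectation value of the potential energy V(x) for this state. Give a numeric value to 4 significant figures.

0.7326

⟨V⟩ = ∫ V(x)·|ψ|² dx / ∫|ψ|² dx.
On 0 ≤ x ≤ L (j ≠ l): ∫sin²(jπx/L) dx = L/2, ∫sin(jπx/L)·sin(lπx/L) dx = 0; diagonal moments ∫x·sin²(jπx/L) dx = L²/4, ∫x²·sin²(jπx/L) dx = L³·(1/6 − 1/(4j²π²)); cross terms ∫x·sin(jπx/L)·sin(lπx/L) dx = 0 for j + l even and −4jlL²/(π²(j² − l²)²) for j + l odd, ∫x²·sin(jπx/L)·sin(lπx/L) dx = (−1)^(j+l)·4jlL³/(π²(j² − l²)²); higher powers the same way via product-to-sum and parts.
State is unnormalized: ∫|ψ|² dx = 3.6960, and ∫ψ*·V(x)·ψ dx = 2.7077, so ⟨V⟩ = 2.7077 / 3.6960.
⟨V⟩ = 0.73260.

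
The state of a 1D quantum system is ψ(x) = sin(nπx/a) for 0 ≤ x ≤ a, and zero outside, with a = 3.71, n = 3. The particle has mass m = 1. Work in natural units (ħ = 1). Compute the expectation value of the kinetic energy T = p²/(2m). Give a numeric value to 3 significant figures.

T = −(ħ²/2m) d²/dx², so ⟨T⟩ = −(ħ²/2m) ∫ ψ*·ψ'' dx / ∫|ψ|² dx; with m = 1.
d/dx sin(nπx/a) = (nπ/a)·cos(nπx/a) and d²/dx² sin(nπx/a) = −(nπ/a)²·sin(nπx/a); on 0 ≤ x ≤ a, ∫sin²(nπx/a) dx = a/2 and ∫sin(nπx/a)·cos(nπx/a) dx = 0.
State is unnormalized: ∫|ψ|² dx = 1.8550, and ∫ψ*·(−ħ²/2m · ψ'') dx = 5.9856, so ⟨T⟩ = 5.9856 / 1.8550.
⟨T⟩ = 3.2267.

3.23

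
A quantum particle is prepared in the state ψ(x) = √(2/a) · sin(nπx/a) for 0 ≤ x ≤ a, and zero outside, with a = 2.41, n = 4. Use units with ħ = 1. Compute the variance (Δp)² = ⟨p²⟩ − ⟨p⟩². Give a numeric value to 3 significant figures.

27.2

Compute ⟨p⟩ and ⟨p²⟩ separately; (Δp)² = ⟨p²⟩ − ⟨p⟩².
d/dx sin(nπx/a) = (nπ/a)·cos(nπx/a) and d²/dx² sin(nπx/a) = −(nπ/a)²·sin(nπx/a); on 0 ≤ x ≤ a, ∫sin²(nπx/a) dx = a/2 and ∫sin(nπx/a)·cos(nπx/a) dx = 0.
⟨p⟩ = 0.0000 and ⟨p²⟩ = 27.189.
(Δp)² = 27.189 − (0.0000)² = 27.189.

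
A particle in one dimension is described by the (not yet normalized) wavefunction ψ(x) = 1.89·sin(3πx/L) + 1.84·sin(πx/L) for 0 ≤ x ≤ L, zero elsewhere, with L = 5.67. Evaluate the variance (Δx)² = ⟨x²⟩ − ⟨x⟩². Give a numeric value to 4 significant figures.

3.015

Compute ⟨x⟩ and ⟨x²⟩ separately, then (Δx)² = ⟨x²⟩ − ⟨x⟩².
On 0 ≤ x ≤ L (j ≠ l): ∫sin²(jπx/L) dx = L/2, ∫sin(jπx/L)·sin(lπx/L) dx = 0; diagonal moments ∫x·sin²(jπx/L) dx = L²/4, ∫x²·sin²(jπx/L) dx = L³·(1/6 − 1/(4j²π²)); cross terms ∫x·sin(jπx/L)·sin(lπx/L) dx = 0 for j + l even and −4jlL²/(π²(j² − l²)²) for j + l odd, ∫x²·sin(jπx/L)·sin(lπx/L) dx = (−1)^(j+l)·4jlL³/(π²(j² − l²)²); higher powers the same way via product-to-sum and parts.
Normalization: ∫|ψ|² dx = 19.725.
⟨x⟩ = 2.8350 and ⟨x²⟩ = 11.052.
(Δx)² = 11.052 − (2.8350)² = 3.0147.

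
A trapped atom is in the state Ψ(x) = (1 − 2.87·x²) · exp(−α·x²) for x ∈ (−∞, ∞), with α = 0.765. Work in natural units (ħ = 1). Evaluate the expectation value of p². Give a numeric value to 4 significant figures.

3.919

p² Ψ = −ħ² d²Ψ/dx²; ⟨p²⟩ = −ħ² ∫ Ψ*·Ψ'' dx / ∫|Ψ|² dx.
Expand each integrand as polynomial × e^(−2αx²) and use ∫x^(2j)·e^(−2αx²) dx = (2j−1)!!/(4α)^j · √(π/(2α)), odd powers → 0; here √(π/(2α)) = 1.4329. Differentiate with the product rule, d/dx e^(−αx²) = −2αx·e^(−αx²).
State is unnormalized: ∫|Ψ|² dx = 2.5266, and ∫Ψ*·(−ħ² Ψ'') dx = 9.9026, so ⟨p²⟩ = 9.9026 / 2.5266.
⟨p²⟩ = 3.9194.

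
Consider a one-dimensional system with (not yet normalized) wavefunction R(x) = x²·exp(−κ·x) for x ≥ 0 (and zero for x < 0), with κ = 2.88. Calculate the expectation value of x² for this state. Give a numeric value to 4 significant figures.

⟨x²⟩ = ∫ x²·|R|² dx / ∫|R|² dx (integrals over the domain).
Every integrand reduces to terms xʲ·e^(−2κx) on [0, ∞); use ∫₀^∞ xʲ·e^(−2κx) dx = j!/(2κ)^(j+1).
State is unnormalized: ∫|R|² dx = 0.0037853, and ∫R*·x²·R dx = 0.0034227, so ⟨x²⟩ = 0.0034227 / 0.0037853.
⟨x²⟩ = 0.90422.

0.9042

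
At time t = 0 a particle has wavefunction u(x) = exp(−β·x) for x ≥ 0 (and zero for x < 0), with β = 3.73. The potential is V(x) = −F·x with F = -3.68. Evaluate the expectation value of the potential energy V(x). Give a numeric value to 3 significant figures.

0.493

⟨V⟩ = ∫ V(x)·|u|² dx / ∫|u|² dx.
Every integrand reduces to terms xʲ·e^(−2βx) on [0, ∞); use ∫₀^∞ xʲ·e^(−2βx) dx = j!/(2β)^(j+1).
State is unnormalized: ∫|u|² dx = 0.13405, and ∫u*·V(x)·u dx = 0.066126, so ⟨V⟩ = 0.066126 / 0.13405.
⟨V⟩ = 0.49330.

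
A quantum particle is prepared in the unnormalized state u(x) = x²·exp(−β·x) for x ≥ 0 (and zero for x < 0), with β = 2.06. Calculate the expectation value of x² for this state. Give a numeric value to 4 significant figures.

⟨x²⟩ = ∫ x²·|u|² dx / ∫|u|² dx (integrals over the domain).
Every integrand reduces to terms xʲ·e^(−2βx) on [0, ∞); use ∫₀^∞ xʲ·e^(−2βx) dx = j!/(2β)^(j+1).
State is unnormalized: ∫|u|² dx = 0.020217, and ∫u*·x²·u dx = 0.035732, so ⟨x²⟩ = 0.035732 / 0.020217.
⟨x²⟩ = 1.7674.

1.767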